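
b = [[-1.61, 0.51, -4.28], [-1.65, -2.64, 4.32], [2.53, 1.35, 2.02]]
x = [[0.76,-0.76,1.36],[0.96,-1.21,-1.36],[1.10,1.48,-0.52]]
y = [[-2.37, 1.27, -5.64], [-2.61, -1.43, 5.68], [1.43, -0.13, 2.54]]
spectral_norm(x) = 2.11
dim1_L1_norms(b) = [6.4, 8.61, 5.9]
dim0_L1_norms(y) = [6.41, 2.83, 13.86]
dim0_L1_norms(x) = [2.82, 3.45, 3.24]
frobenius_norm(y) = 9.42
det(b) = 6.20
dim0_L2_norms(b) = [3.42, 3.01, 6.41]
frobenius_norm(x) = 3.30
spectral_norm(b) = 6.68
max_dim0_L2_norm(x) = 2.06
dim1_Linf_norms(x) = [1.36, 1.36, 1.48]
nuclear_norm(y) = 12.78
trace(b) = -2.23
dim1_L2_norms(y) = [6.25, 6.41, 2.92]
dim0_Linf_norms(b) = [2.53, 2.64, 4.32]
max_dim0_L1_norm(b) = 10.62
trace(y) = -1.26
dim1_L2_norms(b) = [4.6, 5.32, 3.51]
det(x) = 6.51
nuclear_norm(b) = 11.05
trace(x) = -0.97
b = x + y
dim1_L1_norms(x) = [2.88, 3.53, 3.1]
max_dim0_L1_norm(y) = 13.86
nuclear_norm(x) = 5.66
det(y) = 12.15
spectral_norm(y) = 8.61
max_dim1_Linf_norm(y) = 5.68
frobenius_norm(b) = 7.86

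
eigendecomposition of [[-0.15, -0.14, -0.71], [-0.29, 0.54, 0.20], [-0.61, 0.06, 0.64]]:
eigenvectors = [[-0.88, -0.47, -0.04], [-0.15, 0.51, -0.97], [-0.45, 0.72, 0.23]]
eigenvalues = [-0.54, 1.08, 0.48]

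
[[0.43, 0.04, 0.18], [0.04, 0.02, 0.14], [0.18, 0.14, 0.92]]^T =[[0.43, 0.04, 0.18], [0.04, 0.02, 0.14], [0.18, 0.14, 0.92]]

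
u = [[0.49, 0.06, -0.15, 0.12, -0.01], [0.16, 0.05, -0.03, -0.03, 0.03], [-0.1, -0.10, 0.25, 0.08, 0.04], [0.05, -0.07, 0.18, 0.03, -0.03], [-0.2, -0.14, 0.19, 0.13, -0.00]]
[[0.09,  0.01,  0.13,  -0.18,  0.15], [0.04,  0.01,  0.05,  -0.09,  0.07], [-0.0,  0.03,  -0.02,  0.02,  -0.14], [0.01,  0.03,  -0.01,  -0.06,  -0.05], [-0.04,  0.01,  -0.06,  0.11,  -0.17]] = u @ [[0.19, 0.05, 0.25, -0.48, 0.31], [0.06, 0.12, -0.00, -0.42, -0.11], [0.04, 0.17, -0.05, -0.38, -0.35], [0.02, 0.02, 0.03, 0.22, -0.41], [0.22, -0.03, 0.38, 0.07, 0.04]]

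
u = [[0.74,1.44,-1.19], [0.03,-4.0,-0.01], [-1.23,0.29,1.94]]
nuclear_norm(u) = 6.95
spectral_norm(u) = 4.28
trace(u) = -1.32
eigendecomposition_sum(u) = [[0.75, 0.11, -1.19], [0.01, 0.0, -0.01], [-1.23, -0.18, 1.94]] + [[-0.00, -0.0, -0.00], [-0.0, -0.00, -0.00], [-0.0, -0.0, -0.00]] + [[-0.01, 1.33, 0.00], [0.02, -4.00, -0.00], [-0.00, 0.47, 0.0]]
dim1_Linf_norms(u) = [1.44, 4.0, 1.94]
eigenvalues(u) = [2.69, -0.0, -4.01]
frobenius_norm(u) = 5.04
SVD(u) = [[-0.37, -0.46, 0.81], [0.93, -0.18, 0.33], [-0.01, 0.87, 0.49]] @ diag([4.277889984669967, 2.6643096866720457, 0.003342538841454219]) @ [[-0.06, -0.99, 0.10], [-0.53, 0.11, 0.84], [-0.85, -0.01, -0.53]]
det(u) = 0.04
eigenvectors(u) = [[0.52, 0.85, -0.31], [0.00, 0.01, 0.94], [-0.85, 0.53, -0.11]]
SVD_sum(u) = [[0.09, 1.58, -0.16], [-0.22, -3.95, 0.39], [0.0, 0.03, -0.00]] + [[0.65, -0.14, -1.03], [0.25, -0.05, -0.4], [-1.23, 0.26, 1.94]] + [[-0.00, -0.00, -0.0], [-0.0, -0.0, -0.0], [-0.0, -0.00, -0.0]]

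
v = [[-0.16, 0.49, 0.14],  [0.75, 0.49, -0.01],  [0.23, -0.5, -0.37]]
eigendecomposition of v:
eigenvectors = [[0.39, 0.49, 0.25],[0.87, -0.32, -0.27],[-0.29, -0.81, 0.93]]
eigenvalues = [0.83, -0.7, -0.16]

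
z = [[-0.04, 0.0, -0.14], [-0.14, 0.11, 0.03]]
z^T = [[-0.04, -0.14], [0.0, 0.11], [-0.14, 0.03]]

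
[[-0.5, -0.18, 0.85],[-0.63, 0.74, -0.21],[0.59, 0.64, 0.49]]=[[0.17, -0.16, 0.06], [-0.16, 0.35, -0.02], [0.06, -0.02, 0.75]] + [[-0.67, -0.02, 0.79], [-0.47, 0.39, -0.19], [0.53, 0.66, -0.26]]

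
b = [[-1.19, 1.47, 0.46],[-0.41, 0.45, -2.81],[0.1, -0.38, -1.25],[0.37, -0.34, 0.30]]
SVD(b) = [[0.09, 0.93, -0.16], [-0.91, 0.16, 0.38], [-0.39, -0.23, -0.8], [0.11, -0.23, 0.44]] @ diag([3.1342792250126923, 2.0661787014393713, 0.1479841659507764]) @ [[0.09, -0.06, 0.99], [-0.62, 0.78, 0.1], [0.78, 0.63, -0.03]]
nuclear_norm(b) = 5.35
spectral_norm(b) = 3.13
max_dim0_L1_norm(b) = 4.82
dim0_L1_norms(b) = [2.07, 2.64, 4.82]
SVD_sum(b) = [[0.02, -0.02, 0.27],  [-0.25, 0.16, -2.84],  [-0.11, 0.07, -1.21],  [0.03, -0.02, 0.35]] + [[-1.20,1.5,0.19], [-0.21,0.26,0.03], [0.3,-0.37,-0.05], [0.29,-0.36,-0.05]] + [[-0.02, -0.01, 0.0], [0.04, 0.04, -0.00], [-0.09, -0.07, 0.00], [0.05, 0.04, -0.00]]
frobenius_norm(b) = 3.76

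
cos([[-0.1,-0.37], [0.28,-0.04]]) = [[1.05,-0.03], [0.02,1.05]]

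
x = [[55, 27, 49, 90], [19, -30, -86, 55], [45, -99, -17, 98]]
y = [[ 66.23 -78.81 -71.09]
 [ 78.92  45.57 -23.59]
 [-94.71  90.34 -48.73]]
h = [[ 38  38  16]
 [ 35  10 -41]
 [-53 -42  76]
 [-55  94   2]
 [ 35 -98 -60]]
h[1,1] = 10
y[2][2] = -48.73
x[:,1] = [27, -30, -99]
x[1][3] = 55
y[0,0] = 66.23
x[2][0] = 45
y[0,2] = -71.09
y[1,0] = 78.92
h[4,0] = 35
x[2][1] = -99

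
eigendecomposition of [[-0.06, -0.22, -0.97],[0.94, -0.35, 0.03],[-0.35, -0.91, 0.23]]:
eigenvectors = [[(-0.58+0j), 0.17-0.55j, (0.17+0.55j)], [-0.39+0.00j, (-0.65+0j), (-0.65-0j)], [0.72+0.00j, (-0.21-0.44j), (-0.21+0.44j)]]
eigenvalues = [(1+0j), (-0.59+0.81j), (-0.59-0.81j)]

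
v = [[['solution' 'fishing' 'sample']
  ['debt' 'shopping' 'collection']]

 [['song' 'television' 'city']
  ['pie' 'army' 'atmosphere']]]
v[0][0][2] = 'sample'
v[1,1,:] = ['pie', 'army', 'atmosphere']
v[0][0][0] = 'solution'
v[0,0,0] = 'solution'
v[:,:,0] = [['solution', 'debt'], ['song', 'pie']]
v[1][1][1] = 'army'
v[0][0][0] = 'solution'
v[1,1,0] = 'pie'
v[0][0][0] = 'solution'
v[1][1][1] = 'army'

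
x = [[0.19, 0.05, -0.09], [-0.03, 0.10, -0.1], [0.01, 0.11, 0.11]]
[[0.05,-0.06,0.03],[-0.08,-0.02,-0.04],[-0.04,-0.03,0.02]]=x @ [[0.48, -0.23, 0.28], [-0.53, -0.29, -0.08], [0.13, 0.02, 0.23]]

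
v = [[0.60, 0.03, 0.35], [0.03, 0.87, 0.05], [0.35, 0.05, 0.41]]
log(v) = [[-0.81, 0.02, 0.87], [0.02, -0.14, 0.08], [0.87, 0.08, -1.29]]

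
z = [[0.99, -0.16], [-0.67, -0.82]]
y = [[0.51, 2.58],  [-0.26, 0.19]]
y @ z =[[-1.22,  -2.20],[-0.38,  -0.11]]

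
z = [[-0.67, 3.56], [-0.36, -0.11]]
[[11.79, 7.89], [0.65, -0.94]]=z @ [[-2.66, 1.83], [2.81, 2.56]]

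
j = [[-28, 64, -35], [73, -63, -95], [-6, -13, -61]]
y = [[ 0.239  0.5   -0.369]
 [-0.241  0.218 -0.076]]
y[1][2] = -0.076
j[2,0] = -6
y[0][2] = -0.369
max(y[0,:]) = 0.5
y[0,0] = 0.239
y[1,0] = -0.241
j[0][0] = -28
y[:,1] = [0.5, 0.218]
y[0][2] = -0.369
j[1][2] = -95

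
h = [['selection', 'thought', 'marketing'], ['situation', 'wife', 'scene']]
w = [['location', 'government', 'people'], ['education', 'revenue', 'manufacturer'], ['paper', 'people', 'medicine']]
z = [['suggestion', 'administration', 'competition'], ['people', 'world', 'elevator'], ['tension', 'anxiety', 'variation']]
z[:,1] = ['administration', 'world', 'anxiety']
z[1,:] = ['people', 'world', 'elevator']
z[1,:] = ['people', 'world', 'elevator']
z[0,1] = 'administration'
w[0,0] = 'location'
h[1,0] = 'situation'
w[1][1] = 'revenue'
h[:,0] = ['selection', 'situation']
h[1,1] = 'wife'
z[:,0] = ['suggestion', 'people', 'tension']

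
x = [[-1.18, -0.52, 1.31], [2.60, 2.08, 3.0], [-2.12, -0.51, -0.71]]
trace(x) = 0.19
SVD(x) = [[-0.05, -0.88, -0.47], [0.91, -0.24, 0.35], [-0.42, -0.41, 0.81]] @ diag([4.914324896068865, 2.0437319607822295, 0.6296590254693141]) @ [[0.67,0.43,0.60], [0.63,0.09,-0.77], [-0.38,0.90,-0.22]]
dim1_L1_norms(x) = [3.01, 7.68, 3.34]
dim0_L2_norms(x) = [3.56, 2.2, 3.35]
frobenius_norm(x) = 5.36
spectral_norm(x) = 4.91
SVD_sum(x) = [[-0.15, -0.10, -0.14], [2.99, 1.92, 2.68], [-1.39, -0.90, -1.25]] + [[-1.14, -0.15, 1.38], [-0.31, -0.04, 0.37], [-0.53, -0.07, 0.65]] + [[0.11, -0.27, 0.06], [-0.09, 0.2, -0.05], [-0.20, 0.46, -0.11]]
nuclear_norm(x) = 7.59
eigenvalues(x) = [(-0.63+2j), (-0.63-2j), (1.44+0j)]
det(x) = 6.32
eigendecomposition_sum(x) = [[-0.60+0.89j, -0.10+0.20j, 0.86+0.59j], [(1.37+0.53j), 0.30+0.08j, (0.52-1.33j)], [(-1.06-0.34j), -0.23-0.04j, (-0.33+1.04j)]] + [[-0.60-0.89j,(-0.1-0.2j),(0.86-0.59j)], [(1.37-0.53j),(0.3-0.08j),(0.52+1.33j)], [(-1.06+0.34j),(-0.23+0.04j),(-0.33-1.04j)]] + [[0.03-0.00j, (-0.31-0j), (-0.42-0j)],[-0.13+0.00j, 1.47+0.00j, (1.97+0j)],[0.00-0.00j, (-0.04-0j), (-0.06-0j)]]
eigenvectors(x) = [[-0.11+0.49j, (-0.11-0.49j), (-0.21+0j)], [0.69+0.00j, 0.69-0.00j, 0.98+0.00j], [(-0.52+0.03j), -0.52-0.03j, (-0.03+0j)]]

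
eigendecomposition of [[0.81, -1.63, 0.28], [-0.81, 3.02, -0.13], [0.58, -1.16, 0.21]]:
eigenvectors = [[-0.5, 0.77, -0.5],[0.79, 0.27, -0.1],[-0.36, 0.57, 0.86]]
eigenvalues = [3.59, 0.44, 0.01]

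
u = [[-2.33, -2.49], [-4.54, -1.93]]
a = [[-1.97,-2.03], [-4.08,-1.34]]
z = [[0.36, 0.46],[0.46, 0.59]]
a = u + z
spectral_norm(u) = 5.88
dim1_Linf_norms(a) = [2.03, 4.08]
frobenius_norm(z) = 0.95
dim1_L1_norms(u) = [4.82, 6.47]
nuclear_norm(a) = 6.14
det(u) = -6.81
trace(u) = -4.26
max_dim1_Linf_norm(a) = 4.08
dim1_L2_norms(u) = [3.41, 4.93]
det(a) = -5.64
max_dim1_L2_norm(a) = 4.29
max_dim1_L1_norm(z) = 1.05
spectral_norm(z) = 0.95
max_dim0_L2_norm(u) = 5.1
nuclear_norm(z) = 0.95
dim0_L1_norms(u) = [6.87, 4.42]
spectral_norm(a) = 5.02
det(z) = 0.00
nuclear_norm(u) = 7.04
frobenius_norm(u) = 6.00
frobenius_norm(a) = 5.14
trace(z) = 0.95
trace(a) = -3.31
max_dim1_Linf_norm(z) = 0.59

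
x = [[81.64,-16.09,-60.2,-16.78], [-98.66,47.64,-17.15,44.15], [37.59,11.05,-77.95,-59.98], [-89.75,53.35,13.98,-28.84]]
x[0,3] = -16.78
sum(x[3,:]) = -51.26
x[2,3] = -59.98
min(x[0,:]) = -60.2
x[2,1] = 11.05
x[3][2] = 13.98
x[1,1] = 47.64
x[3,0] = -89.75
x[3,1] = 53.35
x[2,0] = 37.59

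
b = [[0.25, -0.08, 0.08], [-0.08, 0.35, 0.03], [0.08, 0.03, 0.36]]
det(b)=0.026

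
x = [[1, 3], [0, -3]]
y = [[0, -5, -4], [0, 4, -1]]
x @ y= [[0, 7, -7], [0, -12, 3]]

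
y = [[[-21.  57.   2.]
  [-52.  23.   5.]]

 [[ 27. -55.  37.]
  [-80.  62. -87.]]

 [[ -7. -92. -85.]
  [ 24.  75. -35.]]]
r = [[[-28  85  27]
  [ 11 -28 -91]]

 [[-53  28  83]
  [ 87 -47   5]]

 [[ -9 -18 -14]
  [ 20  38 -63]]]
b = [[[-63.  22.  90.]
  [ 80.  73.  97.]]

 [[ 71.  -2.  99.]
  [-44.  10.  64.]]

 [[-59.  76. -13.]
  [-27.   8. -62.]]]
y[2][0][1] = -92.0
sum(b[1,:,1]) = 8.0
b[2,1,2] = -62.0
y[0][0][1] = 57.0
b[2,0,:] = [-59.0, 76.0, -13.0]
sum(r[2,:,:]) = -46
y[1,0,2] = 37.0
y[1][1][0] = -80.0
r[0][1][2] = -91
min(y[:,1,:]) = -87.0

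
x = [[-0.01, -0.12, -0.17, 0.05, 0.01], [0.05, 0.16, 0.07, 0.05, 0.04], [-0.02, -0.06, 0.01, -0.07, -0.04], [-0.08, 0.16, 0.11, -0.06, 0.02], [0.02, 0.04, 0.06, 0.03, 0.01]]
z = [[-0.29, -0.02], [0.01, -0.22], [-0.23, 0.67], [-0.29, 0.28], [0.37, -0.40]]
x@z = [[0.03, -0.08], [-0.03, 0.01], [0.01, 0.02], [0.02, 0.02], [-0.02, 0.04]]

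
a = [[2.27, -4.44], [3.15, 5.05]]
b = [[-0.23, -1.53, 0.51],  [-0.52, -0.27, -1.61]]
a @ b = [[1.79, -2.27, 8.31], [-3.35, -6.18, -6.52]]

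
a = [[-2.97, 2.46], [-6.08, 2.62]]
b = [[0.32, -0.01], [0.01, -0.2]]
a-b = [[-3.29, 2.47], [-6.09, 2.82]]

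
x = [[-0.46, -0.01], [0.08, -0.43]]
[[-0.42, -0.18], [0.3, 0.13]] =x @ [[0.92, 0.39], [-0.52, -0.22]]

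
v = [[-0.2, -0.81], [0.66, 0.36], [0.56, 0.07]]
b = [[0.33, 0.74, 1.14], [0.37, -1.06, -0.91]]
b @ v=[[1.06, 0.08], [-1.28, -0.74]]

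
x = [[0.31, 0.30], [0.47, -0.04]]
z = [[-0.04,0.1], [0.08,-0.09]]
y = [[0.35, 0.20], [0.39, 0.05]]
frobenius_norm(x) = 0.64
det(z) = -0.00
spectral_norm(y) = 0.55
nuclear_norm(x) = 0.85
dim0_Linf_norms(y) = [0.39, 0.2]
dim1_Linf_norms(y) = [0.35, 0.39]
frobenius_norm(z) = 0.16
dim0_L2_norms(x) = [0.56, 0.3]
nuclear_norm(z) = 0.19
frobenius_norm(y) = 0.56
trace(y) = 0.40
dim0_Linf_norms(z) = [0.08, 0.1]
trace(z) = -0.13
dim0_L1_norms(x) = [0.78, 0.34]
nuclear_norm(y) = 0.66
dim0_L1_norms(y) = [0.74, 0.25]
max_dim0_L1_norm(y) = 0.74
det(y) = -0.06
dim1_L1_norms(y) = [0.55, 0.44]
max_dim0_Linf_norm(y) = 0.39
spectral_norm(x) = 0.58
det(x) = -0.15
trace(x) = 0.27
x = y + z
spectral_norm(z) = 0.16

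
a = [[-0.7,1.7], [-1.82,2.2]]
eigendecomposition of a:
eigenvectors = [[-0.57+0.39j, (-0.57-0.39j)], [(-0.72+0j), -0.72-0.00j]]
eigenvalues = [(0.75+1j), (0.75-1j)]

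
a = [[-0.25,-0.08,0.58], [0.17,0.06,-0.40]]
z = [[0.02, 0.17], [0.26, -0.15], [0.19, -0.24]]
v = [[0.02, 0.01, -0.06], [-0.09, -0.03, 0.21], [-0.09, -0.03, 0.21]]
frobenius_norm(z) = 0.46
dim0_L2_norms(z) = [0.32, 0.33]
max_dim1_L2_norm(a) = 0.64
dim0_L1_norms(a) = [0.42, 0.14, 0.98]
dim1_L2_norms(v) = [0.06, 0.23, 0.23]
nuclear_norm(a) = 0.78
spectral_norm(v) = 0.33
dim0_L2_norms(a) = [0.3, 0.1, 0.7]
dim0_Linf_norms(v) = [0.09, 0.03, 0.21]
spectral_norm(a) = 0.77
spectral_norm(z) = 0.43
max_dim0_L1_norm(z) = 0.56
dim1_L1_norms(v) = [0.09, 0.33, 0.33]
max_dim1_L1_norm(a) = 0.91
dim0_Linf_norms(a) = [0.25, 0.08, 0.58]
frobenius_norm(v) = 0.33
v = z @ a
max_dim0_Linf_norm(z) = 0.26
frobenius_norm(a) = 0.77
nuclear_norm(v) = 0.34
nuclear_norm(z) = 0.59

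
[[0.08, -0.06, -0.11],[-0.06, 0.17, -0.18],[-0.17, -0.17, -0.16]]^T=[[0.08, -0.06, -0.17], [-0.06, 0.17, -0.17], [-0.11, -0.18, -0.16]]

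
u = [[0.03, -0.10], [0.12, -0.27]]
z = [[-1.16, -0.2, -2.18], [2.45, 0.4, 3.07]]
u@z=[[-0.28, -0.05, -0.37],[-0.80, -0.13, -1.09]]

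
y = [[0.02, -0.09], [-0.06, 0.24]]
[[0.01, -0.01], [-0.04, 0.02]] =y @ [[-0.34, -0.17], [-0.24, 0.02]]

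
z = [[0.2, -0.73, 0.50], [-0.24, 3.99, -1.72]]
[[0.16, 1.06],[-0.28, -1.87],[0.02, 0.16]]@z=[[-0.22, 4.11, -1.74], [0.39, -7.26, 3.08], [-0.03, 0.62, -0.27]]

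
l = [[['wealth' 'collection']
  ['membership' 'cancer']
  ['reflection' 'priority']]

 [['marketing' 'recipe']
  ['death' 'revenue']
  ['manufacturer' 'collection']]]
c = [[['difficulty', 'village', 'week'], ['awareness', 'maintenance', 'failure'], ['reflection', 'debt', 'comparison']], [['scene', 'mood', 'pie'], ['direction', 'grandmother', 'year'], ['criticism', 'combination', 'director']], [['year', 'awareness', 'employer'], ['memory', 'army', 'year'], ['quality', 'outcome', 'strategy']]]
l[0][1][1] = 'cancer'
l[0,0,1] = 'collection'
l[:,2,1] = ['priority', 'collection']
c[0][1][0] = 'awareness'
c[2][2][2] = 'strategy'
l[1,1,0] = 'death'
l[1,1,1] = 'revenue'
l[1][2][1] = 'collection'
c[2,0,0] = 'year'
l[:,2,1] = ['priority', 'collection']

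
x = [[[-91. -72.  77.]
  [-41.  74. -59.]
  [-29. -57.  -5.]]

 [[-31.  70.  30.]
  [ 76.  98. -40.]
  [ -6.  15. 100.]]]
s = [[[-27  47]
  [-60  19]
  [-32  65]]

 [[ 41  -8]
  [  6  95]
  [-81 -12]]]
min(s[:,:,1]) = -12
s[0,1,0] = -60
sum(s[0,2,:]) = 33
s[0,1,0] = -60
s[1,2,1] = -12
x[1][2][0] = -6.0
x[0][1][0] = -41.0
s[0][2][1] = 65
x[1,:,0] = [-31.0, 76.0, -6.0]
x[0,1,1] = 74.0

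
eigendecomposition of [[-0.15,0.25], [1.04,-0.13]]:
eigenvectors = [[-0.45, -0.43],[0.89, -0.9]]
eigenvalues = [-0.65, 0.37]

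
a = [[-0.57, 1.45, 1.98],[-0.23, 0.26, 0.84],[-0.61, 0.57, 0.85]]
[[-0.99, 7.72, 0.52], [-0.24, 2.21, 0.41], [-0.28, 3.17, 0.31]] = a @ [[-0.33, -0.03, -0.17], [-0.51, 2.99, -0.53], [-0.22, 1.70, 0.6]]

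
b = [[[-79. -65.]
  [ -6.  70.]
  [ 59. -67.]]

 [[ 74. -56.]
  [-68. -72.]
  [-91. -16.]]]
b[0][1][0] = -6.0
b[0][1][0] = -6.0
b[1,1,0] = -68.0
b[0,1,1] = 70.0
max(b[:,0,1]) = -56.0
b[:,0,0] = [-79.0, 74.0]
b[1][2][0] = -91.0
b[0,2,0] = 59.0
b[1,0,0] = 74.0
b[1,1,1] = -72.0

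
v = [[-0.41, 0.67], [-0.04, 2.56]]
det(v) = -1.023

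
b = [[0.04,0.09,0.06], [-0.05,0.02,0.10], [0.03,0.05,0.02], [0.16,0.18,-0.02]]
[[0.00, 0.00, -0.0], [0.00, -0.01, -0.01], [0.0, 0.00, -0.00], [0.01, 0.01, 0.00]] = b @ [[-0.00, 0.06, 0.0],  [0.03, -0.01, 0.01],  [0.01, -0.02, -0.06]]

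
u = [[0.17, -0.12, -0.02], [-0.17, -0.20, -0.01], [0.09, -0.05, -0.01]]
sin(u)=[[0.17, -0.12, -0.02], [-0.17, -0.2, -0.01], [0.09, -0.05, -0.01]]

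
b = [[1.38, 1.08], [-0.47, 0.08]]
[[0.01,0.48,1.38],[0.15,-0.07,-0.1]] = b @ [[-0.26, 0.18, 0.35],[0.34, 0.21, 0.83]]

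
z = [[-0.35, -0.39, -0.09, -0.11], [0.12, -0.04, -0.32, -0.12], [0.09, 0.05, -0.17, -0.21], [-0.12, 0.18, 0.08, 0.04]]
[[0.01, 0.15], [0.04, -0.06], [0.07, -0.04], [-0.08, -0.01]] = z @ [[0.32, -0.17], [-0.24, -0.26], [0.18, 0.19], [-0.41, -0.09]]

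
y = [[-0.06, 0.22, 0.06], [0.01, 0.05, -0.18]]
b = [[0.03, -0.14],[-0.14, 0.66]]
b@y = [[-0.0, -0.0, 0.03], [0.02, 0.0, -0.13]]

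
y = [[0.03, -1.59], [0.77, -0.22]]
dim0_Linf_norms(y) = [0.77, 1.59]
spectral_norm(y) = 1.61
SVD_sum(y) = [[0.17, -1.57], [0.03, -0.30]] + [[-0.14,-0.02],[0.74,0.08]]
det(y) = 1.22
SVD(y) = [[-0.98, -0.19], [-0.19, 0.98]] @ diag([1.612449519275936, 0.7551864324700244]) @ [[-0.11,0.99],[0.99,0.11]]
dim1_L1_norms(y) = [1.62, 0.99]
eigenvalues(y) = [(-0.1+1.1j), (-0.1-1.1j)]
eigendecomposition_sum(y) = [[0.02+0.56j, -0.80-0.07j],  [0.38+0.03j, -0.11+0.54j]] + [[0.02-0.56j, (-0.8+0.07j)],[0.38-0.03j, -0.11-0.54j]]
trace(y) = -0.19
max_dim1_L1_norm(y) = 1.62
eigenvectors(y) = [[0.82+0.00j,(0.82-0j)], [(0.06-0.57j),(0.06+0.57j)]]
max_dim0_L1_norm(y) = 1.81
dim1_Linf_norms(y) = [1.59, 0.77]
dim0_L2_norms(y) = [0.77, 1.61]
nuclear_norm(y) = 2.37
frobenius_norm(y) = 1.78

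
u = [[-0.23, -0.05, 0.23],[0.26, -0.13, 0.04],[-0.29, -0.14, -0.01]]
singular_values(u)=[0.47, 0.23, 0.17]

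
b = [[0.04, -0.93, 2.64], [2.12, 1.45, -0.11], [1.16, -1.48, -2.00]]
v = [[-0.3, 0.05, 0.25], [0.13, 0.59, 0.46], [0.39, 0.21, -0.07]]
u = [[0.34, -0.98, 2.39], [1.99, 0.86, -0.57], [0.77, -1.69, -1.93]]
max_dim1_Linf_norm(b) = 2.64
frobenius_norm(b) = 4.69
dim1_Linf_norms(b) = [2.64, 2.12, 2.0]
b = u + v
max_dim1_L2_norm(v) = 0.76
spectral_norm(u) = 3.22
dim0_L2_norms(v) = [0.51, 0.63, 0.53]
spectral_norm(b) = 3.46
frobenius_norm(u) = 4.36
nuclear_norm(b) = 7.89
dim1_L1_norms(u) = [3.71, 3.42, 4.39]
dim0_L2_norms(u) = [2.16, 2.13, 3.12]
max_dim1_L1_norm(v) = 1.18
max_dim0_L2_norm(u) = 3.12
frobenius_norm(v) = 0.97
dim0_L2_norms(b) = [2.42, 2.27, 3.31]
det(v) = 0.00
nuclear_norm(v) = 1.34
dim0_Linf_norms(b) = [2.12, 1.48, 2.64]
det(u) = -13.85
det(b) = -16.67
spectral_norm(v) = 0.80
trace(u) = -0.73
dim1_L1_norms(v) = [0.6, 1.18, 0.67]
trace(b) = -0.51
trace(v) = 0.22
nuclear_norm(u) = 7.37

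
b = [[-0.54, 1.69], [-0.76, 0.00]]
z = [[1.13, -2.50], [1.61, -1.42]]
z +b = [[0.59,-0.81], [0.85,-1.42]]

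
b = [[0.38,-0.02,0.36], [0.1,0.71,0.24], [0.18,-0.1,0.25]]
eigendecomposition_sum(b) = [[0.03+0.00j,-0.01+0.00j,(-0.04+0j)],[0j,(-0+0j),-0.01+0.00j],[(-0.02-0j),0.01-0.00j,(0.04-0j)]] + [[0.18+0.08j,-0.01+0.19j,(0.2+0.13j)],[0.05-0.37j,(0.36-0.1j),0.12-0.44j],[0.10+0.10j,(-0.05+0.13j),0.11+0.14j]] + [[(0.18-0.08j), -0.01-0.19j, (0.2-0.13j)],[(0.05+0.37j), 0.36+0.10j, 0.12+0.44j],[0.10-0.10j, -0.05-0.13j, (0.11-0.14j)]]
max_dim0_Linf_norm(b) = 0.71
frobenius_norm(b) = 0.98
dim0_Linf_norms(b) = [0.38, 0.71, 0.36]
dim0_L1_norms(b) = [0.66, 0.83, 0.85]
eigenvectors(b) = [[(0.75+0j),0.13-0.42j,(0.13+0.42j)], [(0.13+0j),(-0.84+0j),-0.84-0.00j], [(-0.65+0j),(0.19-0.26j),(0.19+0.26j)]]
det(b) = 0.03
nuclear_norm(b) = 1.42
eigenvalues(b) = [(0.06+0j), (0.64+0.12j), (0.64-0.12j)]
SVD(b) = [[-0.36,  0.77,  -0.54], [-0.93,  -0.37,  0.09], [-0.13,  0.53,  0.84]] @ diag([0.7844033827331671, 0.5764119355969906, 0.05882698069844573]) @ [[-0.32, -0.81, -0.49], [0.61, -0.57, 0.55], [-0.73, -0.12, 0.67]]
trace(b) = 1.34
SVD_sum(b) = [[0.09, 0.23, 0.14], [0.23, 0.59, 0.35], [0.03, 0.08, 0.05]] + [[0.27, -0.25, 0.24], [-0.13, 0.12, -0.12], [0.18, -0.17, 0.17]] + [[0.02, 0.0, -0.02], [-0.0, -0.0, 0.0], [-0.04, -0.01, 0.03]]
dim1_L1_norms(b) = [0.76, 1.05, 0.53]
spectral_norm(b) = 0.78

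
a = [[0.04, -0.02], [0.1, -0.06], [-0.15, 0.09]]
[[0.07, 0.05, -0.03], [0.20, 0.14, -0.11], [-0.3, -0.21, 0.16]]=a@[[-0.36,0.99,0.55], [-3.98,-0.73,2.74]]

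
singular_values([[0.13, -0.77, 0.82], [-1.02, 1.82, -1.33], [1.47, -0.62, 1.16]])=[3.22, 0.91, 0.31]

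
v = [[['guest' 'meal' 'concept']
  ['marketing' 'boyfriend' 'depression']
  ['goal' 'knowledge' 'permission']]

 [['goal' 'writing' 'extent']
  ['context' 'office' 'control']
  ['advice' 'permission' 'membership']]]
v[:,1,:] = [['marketing', 'boyfriend', 'depression'], ['context', 'office', 'control']]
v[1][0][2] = 'extent'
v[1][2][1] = 'permission'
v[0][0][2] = 'concept'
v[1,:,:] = [['goal', 'writing', 'extent'], ['context', 'office', 'control'], ['advice', 'permission', 'membership']]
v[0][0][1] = 'meal'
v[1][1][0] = 'context'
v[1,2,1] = 'permission'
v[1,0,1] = 'writing'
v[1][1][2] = 'control'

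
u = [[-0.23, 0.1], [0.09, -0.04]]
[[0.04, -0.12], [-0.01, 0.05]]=u @ [[-0.19, 0.42],[-0.06, -0.21]]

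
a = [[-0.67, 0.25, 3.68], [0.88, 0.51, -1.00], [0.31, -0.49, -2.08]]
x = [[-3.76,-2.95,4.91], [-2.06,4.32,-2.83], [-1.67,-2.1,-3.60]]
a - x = [[3.09, 3.2, -1.23], [2.94, -3.81, 1.83], [1.98, 1.61, 1.52]]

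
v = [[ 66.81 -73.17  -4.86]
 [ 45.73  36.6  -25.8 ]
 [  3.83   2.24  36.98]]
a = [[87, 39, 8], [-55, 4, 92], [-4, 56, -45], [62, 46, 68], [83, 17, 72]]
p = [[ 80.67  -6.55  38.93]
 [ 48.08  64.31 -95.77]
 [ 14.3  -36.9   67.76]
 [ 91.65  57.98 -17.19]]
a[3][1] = 46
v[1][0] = 45.73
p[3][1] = 57.98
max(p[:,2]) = 67.76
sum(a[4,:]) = 172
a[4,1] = 17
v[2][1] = 2.24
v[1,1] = 36.6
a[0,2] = 8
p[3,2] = -17.19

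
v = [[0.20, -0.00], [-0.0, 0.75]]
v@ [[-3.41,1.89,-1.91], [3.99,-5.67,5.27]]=[[-0.68, 0.38, -0.38], [2.99, -4.25, 3.95]]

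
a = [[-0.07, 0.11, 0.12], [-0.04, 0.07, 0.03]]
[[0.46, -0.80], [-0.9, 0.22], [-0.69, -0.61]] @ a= [[-0.0, -0.01, 0.03], [0.05, -0.08, -0.10], [0.07, -0.12, -0.1]]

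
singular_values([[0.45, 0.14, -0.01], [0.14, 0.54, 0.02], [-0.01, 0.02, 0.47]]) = [0.64, 0.47, 0.34]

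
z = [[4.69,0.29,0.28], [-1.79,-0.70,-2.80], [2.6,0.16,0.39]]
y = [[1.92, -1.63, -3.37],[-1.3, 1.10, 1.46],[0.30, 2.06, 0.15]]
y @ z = [[3.16,  1.16,  3.79], [-4.27,  -0.91,  -2.87], [-1.89,  -1.33,  -5.63]]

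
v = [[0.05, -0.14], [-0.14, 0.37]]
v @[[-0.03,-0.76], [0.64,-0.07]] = [[-0.09, -0.03], [0.24, 0.08]]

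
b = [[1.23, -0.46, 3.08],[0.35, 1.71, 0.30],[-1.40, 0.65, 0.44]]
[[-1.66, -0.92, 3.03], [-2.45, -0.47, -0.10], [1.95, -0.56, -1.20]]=b @ [[-1.87,0.16,0.88], [-1.06,-0.24,-0.34], [0.05,-0.4,0.58]]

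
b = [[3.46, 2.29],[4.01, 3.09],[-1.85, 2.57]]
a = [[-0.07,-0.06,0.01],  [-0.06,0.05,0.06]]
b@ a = [[-0.38, -0.09, 0.17], [-0.47, -0.09, 0.23], [-0.02, 0.24, 0.14]]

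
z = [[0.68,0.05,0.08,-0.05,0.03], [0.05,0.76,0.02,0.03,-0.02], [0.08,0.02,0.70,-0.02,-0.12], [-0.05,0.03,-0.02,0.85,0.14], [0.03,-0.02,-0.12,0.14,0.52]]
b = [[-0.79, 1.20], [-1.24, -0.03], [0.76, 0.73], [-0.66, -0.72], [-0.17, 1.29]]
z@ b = [[-0.51, 0.95], [-0.98, 0.0], [0.48, 0.47], [-0.6, -0.51], [-0.27, 0.52]]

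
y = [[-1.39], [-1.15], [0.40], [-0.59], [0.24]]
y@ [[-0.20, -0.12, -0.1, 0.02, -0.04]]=[[0.28,0.17,0.14,-0.03,0.06], [0.23,0.14,0.12,-0.02,0.05], [-0.08,-0.05,-0.04,0.01,-0.02], [0.12,0.07,0.06,-0.01,0.02], [-0.05,-0.03,-0.02,0.0,-0.01]]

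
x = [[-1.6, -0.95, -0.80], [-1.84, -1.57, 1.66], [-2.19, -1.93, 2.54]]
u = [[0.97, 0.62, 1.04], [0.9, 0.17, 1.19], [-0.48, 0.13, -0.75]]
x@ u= [[-2.02, -1.26, -2.19], [-3.99, -1.19, -5.03], [-5.08, -1.36, -6.48]]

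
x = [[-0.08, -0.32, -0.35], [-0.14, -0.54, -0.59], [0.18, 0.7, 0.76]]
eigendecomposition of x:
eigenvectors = [[0.36, 0.98, 0.42], [0.58, -0.10, 0.6], [-0.73, -0.14, -0.68]]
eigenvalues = [0.11, 0.0, 0.03]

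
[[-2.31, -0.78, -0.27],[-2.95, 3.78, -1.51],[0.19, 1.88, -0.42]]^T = [[-2.31,-2.95,0.19], [-0.78,3.78,1.88], [-0.27,-1.51,-0.42]]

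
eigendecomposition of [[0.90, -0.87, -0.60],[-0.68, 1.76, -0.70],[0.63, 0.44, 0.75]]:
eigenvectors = [[(-0.18+0.6j), (-0.18-0.6j), -0.56+0.00j], [(0.03+0.38j), (0.03-0.38j), (0.83+0j)], [(0.68+0j), 0.68-0.00j, 0.01+0.00j]]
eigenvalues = [(0.6+0.81j), (0.6-0.81j), (2.21+0j)]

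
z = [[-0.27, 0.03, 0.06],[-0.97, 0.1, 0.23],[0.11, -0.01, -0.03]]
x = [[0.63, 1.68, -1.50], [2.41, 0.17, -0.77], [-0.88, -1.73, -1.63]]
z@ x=[[-0.15, -0.55, 0.28], [-0.57, -2.01, 1.0], [0.07, 0.24, -0.11]]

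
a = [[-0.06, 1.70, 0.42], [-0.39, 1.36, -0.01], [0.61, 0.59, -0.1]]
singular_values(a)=[2.28, 0.72, 0.31]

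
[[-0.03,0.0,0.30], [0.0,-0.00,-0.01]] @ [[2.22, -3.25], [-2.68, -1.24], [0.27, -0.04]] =[[0.01, 0.09],  [-0.0, 0.00]]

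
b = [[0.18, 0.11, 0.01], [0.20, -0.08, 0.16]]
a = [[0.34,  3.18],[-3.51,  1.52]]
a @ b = [[0.7, -0.22, 0.51], [-0.33, -0.51, 0.21]]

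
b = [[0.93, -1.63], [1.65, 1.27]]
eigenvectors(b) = [[(0.07-0.7j), 0.07+0.70j], [(-0.71+0j), (-0.71-0j)]]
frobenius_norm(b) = 2.80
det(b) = 3.87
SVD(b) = [[-0.44, 0.9],[0.90, 0.44]] @ diag([2.1450343529388047, 1.804446625620277]) @ [[0.50, 0.87], [0.87, -0.50]]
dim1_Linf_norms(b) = [1.63, 1.65]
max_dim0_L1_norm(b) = 2.9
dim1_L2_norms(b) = [1.88, 2.08]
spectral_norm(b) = 2.15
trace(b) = 2.20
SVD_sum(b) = [[-0.47, -0.83], [0.95, 1.67]] + [[1.40, -0.8], [0.7, -0.4]]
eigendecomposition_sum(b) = [[0.46+0.87j, -0.82+0.55j],[0.82-0.56j, (0.64+0.76j)]] + [[0.46-0.87j, -0.82-0.55j], [0.82+0.56j, 0.64-0.76j]]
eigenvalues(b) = [(1.1+1.63j), (1.1-1.63j)]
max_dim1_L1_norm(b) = 2.92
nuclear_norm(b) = 3.95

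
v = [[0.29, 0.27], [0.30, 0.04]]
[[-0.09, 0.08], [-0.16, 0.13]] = v @ [[-0.58,0.44],[0.3,-0.16]]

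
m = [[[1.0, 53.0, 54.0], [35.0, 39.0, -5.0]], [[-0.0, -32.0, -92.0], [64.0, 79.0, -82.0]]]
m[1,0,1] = -32.0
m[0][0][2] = 54.0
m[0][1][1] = 39.0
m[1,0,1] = -32.0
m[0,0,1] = 53.0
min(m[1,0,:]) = -92.0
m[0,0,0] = 1.0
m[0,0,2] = 54.0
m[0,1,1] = 39.0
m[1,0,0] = -0.0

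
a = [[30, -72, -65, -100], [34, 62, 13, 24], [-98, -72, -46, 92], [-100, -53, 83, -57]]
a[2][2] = -46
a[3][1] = -53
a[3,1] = -53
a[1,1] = 62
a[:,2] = [-65, 13, -46, 83]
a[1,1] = 62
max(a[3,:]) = 83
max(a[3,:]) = 83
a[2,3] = 92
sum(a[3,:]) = -127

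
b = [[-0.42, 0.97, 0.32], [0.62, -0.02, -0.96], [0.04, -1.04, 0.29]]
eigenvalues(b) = [-1.39, -0.0, 1.24]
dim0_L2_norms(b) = [0.75, 1.42, 1.05]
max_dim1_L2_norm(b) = 1.14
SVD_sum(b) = [[-0.4, 0.99, 0.28], [0.18, -0.44, -0.13], [0.32, -0.78, -0.22]] + [[-0.02, -0.02, 0.04], [0.44, 0.42, -0.83], [-0.27, -0.26, 0.51]] + [[-0.00, -0.0, -0.00], [-0.00, -0.0, -0.00], [-0.0, -0.0, -0.0]]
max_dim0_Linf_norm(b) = 1.04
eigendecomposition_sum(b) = [[-0.5, 0.75, 0.52], [0.41, -0.62, -0.43], [0.27, -0.4, -0.28]] + [[-0.00, -0.00, -0.0], [-0.0, -0.00, -0.00], [-0.00, -0.0, -0.0]] + [[0.08,0.22,-0.20], [0.21,0.6,-0.53], [-0.22,-0.64,0.57]]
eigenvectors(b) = [[0.71, -0.83, -0.25],[-0.59, -0.18, -0.66],[-0.38, -0.53, 0.71]]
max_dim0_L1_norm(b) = 2.03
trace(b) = -0.15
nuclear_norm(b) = 2.71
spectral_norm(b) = 1.49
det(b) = 0.00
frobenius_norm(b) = 1.92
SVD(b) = [[-0.74, 0.04, 0.67], [0.33, -0.85, 0.41], [0.59, 0.52, 0.62]] @ diag([1.4889295271903389, 1.2151065390866649, 0.002227494013661144]) @ [[0.36, -0.90, -0.26], [-0.43, -0.40, 0.81], [-0.83, -0.18, -0.53]]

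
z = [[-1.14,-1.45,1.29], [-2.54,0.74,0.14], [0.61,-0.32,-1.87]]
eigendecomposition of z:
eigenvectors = [[-0.46, 0.76, 0.59], [0.88, 0.57, 0.62], [-0.14, -0.32, 0.51]]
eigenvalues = [2.04, -2.76, -1.55]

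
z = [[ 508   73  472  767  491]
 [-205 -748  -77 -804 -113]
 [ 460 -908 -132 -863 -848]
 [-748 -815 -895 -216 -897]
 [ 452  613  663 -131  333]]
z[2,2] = -132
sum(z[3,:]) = -3571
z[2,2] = -132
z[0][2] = 472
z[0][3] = 767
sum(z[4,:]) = 1930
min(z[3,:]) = -897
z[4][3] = -131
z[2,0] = 460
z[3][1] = -815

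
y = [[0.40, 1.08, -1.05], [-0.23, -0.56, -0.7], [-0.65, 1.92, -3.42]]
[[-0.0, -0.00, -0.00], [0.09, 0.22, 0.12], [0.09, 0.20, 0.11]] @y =[[0.0,0.00,0.00], [-0.09,0.20,-0.66], [-0.08,0.2,-0.61]]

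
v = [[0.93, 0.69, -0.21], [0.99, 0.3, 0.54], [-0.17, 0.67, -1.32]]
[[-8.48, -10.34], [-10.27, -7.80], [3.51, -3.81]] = v@[[-2.87,-10.45], [-10.78,0.45], [-7.76,4.46]]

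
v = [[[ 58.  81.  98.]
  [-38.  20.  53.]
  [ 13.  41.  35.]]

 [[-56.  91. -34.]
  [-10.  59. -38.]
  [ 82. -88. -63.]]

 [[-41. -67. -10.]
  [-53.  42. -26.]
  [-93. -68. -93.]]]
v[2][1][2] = -26.0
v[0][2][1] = 41.0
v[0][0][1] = 81.0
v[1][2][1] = -88.0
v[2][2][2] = -93.0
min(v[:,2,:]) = -93.0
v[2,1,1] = 42.0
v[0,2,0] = 13.0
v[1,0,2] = -34.0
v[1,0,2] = -34.0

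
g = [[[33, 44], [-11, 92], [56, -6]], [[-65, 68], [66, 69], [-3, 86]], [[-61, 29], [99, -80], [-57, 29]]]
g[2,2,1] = 29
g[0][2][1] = -6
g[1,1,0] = 66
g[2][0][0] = -61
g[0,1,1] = 92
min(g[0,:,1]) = -6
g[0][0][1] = 44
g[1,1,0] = 66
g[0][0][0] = 33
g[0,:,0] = [33, -11, 56]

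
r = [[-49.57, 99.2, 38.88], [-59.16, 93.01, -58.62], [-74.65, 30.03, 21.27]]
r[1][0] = -59.16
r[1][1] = 93.01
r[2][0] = -74.65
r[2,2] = 21.27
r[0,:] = [-49.57, 99.2, 38.88]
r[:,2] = [38.88, -58.62, 21.27]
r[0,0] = -49.57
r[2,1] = 30.03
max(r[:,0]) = -49.57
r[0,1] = 99.2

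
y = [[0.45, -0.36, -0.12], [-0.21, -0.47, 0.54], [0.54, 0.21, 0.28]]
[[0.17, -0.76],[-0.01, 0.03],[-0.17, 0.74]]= y@[[0.0, -0.01], [-0.37, 1.62], [-0.34, 1.46]]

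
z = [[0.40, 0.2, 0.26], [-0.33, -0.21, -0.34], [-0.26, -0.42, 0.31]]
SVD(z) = [[-0.65, 0.25, 0.72], [0.62, -0.38, 0.69], [0.44, 0.89, 0.09]] @ diag([0.7695596633831518, 0.529950383374586, 0.05683762534394741]) @ [[-0.75,-0.58,-0.31], [-0.01,-0.46,0.89], [0.66,-0.67,-0.34]]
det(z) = -0.02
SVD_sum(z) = [[0.37, 0.29, 0.16],[-0.36, -0.28, -0.15],[-0.26, -0.20, -0.11]] + [[-0.0, -0.06, 0.12],[0.0, 0.09, -0.18],[-0.01, -0.22, 0.42]] + [[0.03, -0.03, -0.01], [0.03, -0.03, -0.01], [0.0, -0.0, -0.00]]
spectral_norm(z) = 0.77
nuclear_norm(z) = 1.36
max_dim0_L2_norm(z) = 0.58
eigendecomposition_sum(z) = [[0.10, 0.15, 0.05], [-0.18, -0.26, -0.08], [-0.09, -0.14, -0.04]] + [[0.41, 0.29, -0.12], [-0.26, -0.19, 0.07], [-0.05, -0.04, 0.01]] + [[-0.11, -0.24, 0.33],  [0.11, 0.24, -0.33],  [-0.11, -0.24, 0.34]]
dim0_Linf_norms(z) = [0.4, 0.42, 0.34]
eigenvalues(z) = [-0.21, 0.24, 0.47]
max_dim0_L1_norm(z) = 0.99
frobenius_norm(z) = 0.94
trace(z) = 0.50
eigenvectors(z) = [[0.44,-0.84,0.57],[-0.79,0.54,-0.57],[-0.42,0.10,0.59]]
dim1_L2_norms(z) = [0.52, 0.52, 0.58]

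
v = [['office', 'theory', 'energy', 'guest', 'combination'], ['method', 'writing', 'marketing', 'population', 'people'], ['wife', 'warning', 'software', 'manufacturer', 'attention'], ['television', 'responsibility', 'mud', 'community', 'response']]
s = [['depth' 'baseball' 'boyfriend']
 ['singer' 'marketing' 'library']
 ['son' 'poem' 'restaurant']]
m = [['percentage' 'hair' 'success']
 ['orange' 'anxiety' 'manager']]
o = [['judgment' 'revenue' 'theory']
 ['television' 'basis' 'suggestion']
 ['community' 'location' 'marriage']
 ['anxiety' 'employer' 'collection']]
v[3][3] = 'community'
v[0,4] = 'combination'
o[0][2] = 'theory'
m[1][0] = 'orange'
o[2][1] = 'location'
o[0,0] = 'judgment'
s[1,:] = ['singer', 'marketing', 'library']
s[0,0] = 'depth'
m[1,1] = 'anxiety'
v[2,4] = 'attention'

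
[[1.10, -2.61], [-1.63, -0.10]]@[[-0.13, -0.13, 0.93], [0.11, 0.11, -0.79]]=[[-0.43,-0.43,3.08], [0.2,0.2,-1.44]]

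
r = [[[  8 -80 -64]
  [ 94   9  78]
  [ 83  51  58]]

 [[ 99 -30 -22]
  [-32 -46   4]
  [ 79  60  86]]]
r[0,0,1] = -80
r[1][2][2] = 86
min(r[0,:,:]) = -80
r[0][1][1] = 9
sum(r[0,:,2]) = 72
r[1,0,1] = -30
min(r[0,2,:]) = 51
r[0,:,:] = [[8, -80, -64], [94, 9, 78], [83, 51, 58]]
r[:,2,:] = [[83, 51, 58], [79, 60, 86]]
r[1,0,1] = -30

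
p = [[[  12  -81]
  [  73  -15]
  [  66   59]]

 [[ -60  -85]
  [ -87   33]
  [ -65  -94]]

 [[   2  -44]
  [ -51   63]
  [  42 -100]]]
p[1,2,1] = -94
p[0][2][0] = 66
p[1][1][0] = -87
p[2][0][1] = -44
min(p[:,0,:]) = -85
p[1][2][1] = -94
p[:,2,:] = [[66, 59], [-65, -94], [42, -100]]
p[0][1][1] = -15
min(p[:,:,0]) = -87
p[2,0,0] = 2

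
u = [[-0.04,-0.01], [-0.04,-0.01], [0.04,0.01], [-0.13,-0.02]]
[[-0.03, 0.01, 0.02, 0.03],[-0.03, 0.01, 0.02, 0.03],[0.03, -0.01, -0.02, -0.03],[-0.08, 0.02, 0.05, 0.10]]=u @ [[0.58, -0.11, -0.34, -0.67], [0.39, -0.07, -0.21, -0.43]]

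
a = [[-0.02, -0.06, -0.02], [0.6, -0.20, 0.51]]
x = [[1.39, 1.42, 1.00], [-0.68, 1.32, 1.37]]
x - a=[[1.41, 1.48, 1.02], [-1.28, 1.52, 0.86]]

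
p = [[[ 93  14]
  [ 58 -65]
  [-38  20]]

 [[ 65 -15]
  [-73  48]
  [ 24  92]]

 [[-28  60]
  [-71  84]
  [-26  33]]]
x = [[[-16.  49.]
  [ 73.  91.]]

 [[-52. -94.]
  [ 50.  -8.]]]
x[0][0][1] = 49.0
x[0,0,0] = -16.0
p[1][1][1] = 48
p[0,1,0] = 58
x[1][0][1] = -94.0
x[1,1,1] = -8.0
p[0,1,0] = 58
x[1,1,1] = -8.0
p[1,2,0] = 24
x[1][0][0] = -52.0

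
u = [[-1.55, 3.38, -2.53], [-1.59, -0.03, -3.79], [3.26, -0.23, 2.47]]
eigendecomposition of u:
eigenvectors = [[0.65+0.00j, (0.65-0j), (-0.69+0j)], [0.44+0.29j, 0.44-0.29j, 0.48+0.00j], [-0.17-0.52j, (-0.17+0.52j), 0.54+0.00j]]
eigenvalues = [(1.42+3.52j), (1.42-3.52j), (-1.95+0j)]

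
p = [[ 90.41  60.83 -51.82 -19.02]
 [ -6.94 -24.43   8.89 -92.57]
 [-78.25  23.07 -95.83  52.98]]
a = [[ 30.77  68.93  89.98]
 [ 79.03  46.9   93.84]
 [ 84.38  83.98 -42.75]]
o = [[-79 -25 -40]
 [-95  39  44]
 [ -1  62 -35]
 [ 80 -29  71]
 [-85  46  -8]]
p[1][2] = 8.89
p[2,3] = 52.98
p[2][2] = -95.83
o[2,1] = 62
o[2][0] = -1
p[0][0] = 90.41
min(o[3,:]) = -29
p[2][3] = 52.98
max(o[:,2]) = 71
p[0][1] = 60.83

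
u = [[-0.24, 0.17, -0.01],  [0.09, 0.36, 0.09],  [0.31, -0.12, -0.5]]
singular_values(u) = [0.64, 0.36, 0.23]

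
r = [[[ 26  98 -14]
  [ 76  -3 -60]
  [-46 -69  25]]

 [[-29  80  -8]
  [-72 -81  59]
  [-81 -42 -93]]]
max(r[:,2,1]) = -42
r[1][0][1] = 80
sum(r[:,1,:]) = -81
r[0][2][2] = 25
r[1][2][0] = -81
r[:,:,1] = [[98, -3, -69], [80, -81, -42]]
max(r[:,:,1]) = 98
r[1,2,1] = -42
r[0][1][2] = -60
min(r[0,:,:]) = -69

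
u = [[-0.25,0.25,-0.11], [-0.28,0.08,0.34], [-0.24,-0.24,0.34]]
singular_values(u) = [0.62, 0.41, 0.13]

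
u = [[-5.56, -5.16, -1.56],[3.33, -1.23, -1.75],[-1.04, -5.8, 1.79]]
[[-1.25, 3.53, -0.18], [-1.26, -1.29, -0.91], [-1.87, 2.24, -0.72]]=u @ [[-0.17, -0.42, -0.16],[0.39, -0.27, 0.18],[0.12, 0.13, 0.09]]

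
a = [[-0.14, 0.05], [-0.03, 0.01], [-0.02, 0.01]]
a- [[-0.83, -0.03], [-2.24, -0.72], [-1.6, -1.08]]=[[0.69, 0.08],[2.21, 0.73],[1.58, 1.09]]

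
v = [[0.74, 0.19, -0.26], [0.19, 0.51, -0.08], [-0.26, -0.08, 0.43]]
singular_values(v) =[0.98, 0.42, 0.28]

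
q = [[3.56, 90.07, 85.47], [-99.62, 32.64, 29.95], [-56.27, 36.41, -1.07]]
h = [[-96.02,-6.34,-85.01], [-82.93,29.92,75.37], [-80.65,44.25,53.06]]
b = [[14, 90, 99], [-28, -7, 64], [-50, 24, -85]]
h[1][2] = 75.37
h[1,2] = 75.37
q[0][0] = 3.56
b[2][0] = -50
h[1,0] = -82.93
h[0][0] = -96.02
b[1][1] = -7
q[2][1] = 36.41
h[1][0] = -82.93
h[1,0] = -82.93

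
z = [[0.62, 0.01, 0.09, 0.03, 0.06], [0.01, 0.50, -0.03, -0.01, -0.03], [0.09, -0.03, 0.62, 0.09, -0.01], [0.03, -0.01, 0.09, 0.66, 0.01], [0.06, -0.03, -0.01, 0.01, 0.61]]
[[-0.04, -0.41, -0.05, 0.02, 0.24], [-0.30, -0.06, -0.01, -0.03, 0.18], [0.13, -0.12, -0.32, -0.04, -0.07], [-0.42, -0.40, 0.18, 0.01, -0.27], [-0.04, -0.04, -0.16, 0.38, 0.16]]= z@[[-0.05, -0.63, 0.01, -0.02, 0.39], [-0.60, -0.13, -0.06, -0.02, 0.36], [0.29, -0.03, -0.58, -0.05, -0.09], [-0.68, -0.57, 0.35, 0.01, -0.41], [-0.07, 0.00, -0.28, 0.62, 0.24]]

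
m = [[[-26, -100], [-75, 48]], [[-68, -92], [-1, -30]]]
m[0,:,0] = [-26, -75]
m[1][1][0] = -1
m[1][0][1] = -92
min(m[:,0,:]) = -100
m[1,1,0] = -1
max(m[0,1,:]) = 48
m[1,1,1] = -30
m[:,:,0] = [[-26, -75], [-68, -1]]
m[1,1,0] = -1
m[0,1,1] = 48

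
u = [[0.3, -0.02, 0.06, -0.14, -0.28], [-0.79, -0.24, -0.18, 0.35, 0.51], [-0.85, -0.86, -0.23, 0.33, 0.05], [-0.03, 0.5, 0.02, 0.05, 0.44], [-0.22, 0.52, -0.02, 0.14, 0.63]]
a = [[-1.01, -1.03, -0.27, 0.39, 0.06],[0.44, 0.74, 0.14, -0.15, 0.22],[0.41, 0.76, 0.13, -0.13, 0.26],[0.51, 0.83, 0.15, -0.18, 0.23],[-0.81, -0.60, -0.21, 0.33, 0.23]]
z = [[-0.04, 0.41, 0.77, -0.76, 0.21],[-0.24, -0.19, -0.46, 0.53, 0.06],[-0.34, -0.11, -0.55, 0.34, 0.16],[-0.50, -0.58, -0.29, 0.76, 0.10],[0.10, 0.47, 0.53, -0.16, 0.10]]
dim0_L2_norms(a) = [1.52, 1.8, 0.42, 0.58, 0.47]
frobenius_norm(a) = 2.50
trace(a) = -0.09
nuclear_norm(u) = 2.85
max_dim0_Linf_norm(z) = 0.77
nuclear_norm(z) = 3.28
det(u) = 0.00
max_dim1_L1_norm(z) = 2.23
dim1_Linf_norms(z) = [0.77, 0.53, 0.55, 0.76, 0.53]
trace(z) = 0.08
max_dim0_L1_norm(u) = 2.19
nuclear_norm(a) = 3.05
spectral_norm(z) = 1.92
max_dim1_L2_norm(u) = 1.28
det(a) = 0.00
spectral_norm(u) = 1.61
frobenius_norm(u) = 2.02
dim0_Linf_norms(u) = [0.85, 0.86, 0.23, 0.35, 0.63]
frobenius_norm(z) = 2.09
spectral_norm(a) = 2.43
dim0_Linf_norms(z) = [0.5, 0.58, 0.77, 0.76, 0.21]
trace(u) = 0.51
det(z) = 0.00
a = z @ u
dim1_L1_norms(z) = [2.19, 1.48, 1.5, 2.23, 1.36]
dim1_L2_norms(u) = [0.44, 1.05, 1.28, 0.67, 0.86]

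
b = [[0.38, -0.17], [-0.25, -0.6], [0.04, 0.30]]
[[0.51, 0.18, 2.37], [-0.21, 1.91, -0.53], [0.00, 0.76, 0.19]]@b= [[0.24, 0.52], [-0.58, -1.27], [-0.18, -0.4]]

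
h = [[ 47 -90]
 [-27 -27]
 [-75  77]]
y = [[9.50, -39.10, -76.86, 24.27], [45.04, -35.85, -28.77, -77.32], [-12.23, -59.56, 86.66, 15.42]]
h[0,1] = -90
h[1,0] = -27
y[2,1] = -59.56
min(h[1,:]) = -27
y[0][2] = -76.86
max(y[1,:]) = 45.04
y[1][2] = -28.77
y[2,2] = 86.66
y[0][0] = 9.5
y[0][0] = 9.5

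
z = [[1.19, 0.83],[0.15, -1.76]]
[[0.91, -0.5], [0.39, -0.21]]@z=[[1.01, 1.64],[0.43, 0.69]]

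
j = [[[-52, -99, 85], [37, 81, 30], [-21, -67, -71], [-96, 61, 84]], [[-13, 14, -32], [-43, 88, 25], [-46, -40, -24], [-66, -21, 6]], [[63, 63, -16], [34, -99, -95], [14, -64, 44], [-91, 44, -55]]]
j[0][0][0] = -52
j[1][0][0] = -13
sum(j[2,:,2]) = -122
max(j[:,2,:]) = 44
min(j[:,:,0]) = -96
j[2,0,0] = 63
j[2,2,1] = -64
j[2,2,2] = 44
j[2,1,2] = -95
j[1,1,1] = 88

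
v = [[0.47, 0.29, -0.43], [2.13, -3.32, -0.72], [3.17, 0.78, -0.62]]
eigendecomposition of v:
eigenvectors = [[-0.18-0.28j, -0.18+0.28j, 0.09+0.00j],[(0.02-0.19j), (0.02+0.19j), (-0.98+0j)],[-0.92+0.00j, -0.92-0.00j, 0.17+0.00j]]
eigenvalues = [(-0.04+1.12j), (-0.04-1.12j), (-3.4+0j)]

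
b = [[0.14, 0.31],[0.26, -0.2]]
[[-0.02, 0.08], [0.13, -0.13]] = b @ [[0.34, -0.23], [-0.23, 0.37]]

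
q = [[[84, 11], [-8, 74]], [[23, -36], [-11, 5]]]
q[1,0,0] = 23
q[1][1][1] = 5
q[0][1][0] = -8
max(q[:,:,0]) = 84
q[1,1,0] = -11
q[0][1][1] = 74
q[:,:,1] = [[11, 74], [-36, 5]]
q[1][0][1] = -36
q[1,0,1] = -36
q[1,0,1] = -36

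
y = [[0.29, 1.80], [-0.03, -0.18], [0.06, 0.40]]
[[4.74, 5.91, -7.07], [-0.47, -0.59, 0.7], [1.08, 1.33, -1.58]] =y @ [[-4.93, -4.33, 2.32],[3.43, 3.98, -4.3]]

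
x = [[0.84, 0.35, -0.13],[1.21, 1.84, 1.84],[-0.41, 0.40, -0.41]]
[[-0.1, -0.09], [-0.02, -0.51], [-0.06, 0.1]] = x@[[-0.06,-0.12], [-0.09,-0.04], [0.12,-0.16]]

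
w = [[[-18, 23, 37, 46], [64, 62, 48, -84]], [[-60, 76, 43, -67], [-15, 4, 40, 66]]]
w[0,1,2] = 48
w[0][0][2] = 37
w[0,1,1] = 62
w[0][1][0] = 64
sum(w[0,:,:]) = 178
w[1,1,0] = -15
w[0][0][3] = 46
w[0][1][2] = 48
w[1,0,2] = 43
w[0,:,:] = [[-18, 23, 37, 46], [64, 62, 48, -84]]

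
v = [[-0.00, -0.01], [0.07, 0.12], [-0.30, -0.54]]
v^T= [[-0.00, 0.07, -0.30], [-0.01, 0.12, -0.54]]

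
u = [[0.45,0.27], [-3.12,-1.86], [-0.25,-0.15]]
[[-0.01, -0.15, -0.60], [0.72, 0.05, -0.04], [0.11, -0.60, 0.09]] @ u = [[0.61, 0.37], [0.18, 0.11], [1.9, 1.13]]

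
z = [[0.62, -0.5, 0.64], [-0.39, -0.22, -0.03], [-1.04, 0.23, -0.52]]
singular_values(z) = [1.55, 0.5, 0.06]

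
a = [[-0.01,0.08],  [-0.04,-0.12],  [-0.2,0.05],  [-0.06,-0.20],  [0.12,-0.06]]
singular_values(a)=[0.26, 0.24]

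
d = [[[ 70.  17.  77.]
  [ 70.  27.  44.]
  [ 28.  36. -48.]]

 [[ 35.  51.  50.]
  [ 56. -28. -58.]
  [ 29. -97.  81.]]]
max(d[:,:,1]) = 51.0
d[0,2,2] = -48.0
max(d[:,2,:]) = 81.0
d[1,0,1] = 51.0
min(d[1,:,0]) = 29.0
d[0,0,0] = 70.0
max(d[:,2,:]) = 81.0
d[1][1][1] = -28.0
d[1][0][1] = 51.0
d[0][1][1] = 27.0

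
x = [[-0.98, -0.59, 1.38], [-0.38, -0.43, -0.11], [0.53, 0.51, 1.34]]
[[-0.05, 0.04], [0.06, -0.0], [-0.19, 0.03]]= x @ [[-0.06,-0.02], [-0.05,0.02], [-0.10,0.02]]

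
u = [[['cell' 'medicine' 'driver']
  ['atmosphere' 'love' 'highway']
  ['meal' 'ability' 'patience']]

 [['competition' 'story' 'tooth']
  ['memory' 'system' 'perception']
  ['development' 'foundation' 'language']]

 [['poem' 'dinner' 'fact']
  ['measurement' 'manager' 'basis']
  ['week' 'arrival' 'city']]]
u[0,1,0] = 'atmosphere'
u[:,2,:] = [['meal', 'ability', 'patience'], ['development', 'foundation', 'language'], ['week', 'arrival', 'city']]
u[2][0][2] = 'fact'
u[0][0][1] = 'medicine'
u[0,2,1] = 'ability'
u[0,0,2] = 'driver'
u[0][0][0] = 'cell'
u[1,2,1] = 'foundation'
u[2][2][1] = 'arrival'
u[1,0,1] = 'story'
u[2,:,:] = [['poem', 'dinner', 'fact'], ['measurement', 'manager', 'basis'], ['week', 'arrival', 'city']]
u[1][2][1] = 'foundation'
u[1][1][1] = 'system'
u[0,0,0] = 'cell'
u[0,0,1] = 'medicine'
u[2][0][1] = 'dinner'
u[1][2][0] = 'development'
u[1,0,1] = 'story'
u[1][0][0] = 'competition'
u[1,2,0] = 'development'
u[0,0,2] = 'driver'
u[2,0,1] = 'dinner'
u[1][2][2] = 'language'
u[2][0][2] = 'fact'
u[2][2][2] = 'city'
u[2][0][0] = 'poem'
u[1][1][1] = 'system'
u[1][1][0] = 'memory'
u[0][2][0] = 'meal'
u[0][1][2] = 'highway'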